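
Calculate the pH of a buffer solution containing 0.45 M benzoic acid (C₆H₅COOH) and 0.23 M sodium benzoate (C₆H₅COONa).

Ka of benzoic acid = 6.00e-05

pKa = -log(6.00e-05) = 4.22. pH = pKa + log([A⁻]/[HA]) = 4.22 + log(0.23/0.45)

pH = 3.93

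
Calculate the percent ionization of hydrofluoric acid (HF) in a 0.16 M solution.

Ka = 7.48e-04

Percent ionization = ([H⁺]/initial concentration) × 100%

Using Ka equilibrium: x² + Ka×x - Ka×C = 0. Solving: [H⁺] = 1.0572e-02. Percent = (1.0572e-02/0.16) × 100

Percent ionization = 6.61%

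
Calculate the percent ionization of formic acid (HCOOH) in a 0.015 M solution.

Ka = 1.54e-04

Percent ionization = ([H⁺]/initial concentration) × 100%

Using Ka equilibrium: x² + Ka×x - Ka×C = 0. Solving: [H⁺] = 1.4448e-03. Percent = (1.4448e-03/0.015) × 100

Percent ionization = 9.63%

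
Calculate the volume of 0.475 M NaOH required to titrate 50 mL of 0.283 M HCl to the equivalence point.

At equivalence: moles acid = moles base. moles HCl = 0.283 × 50/1000 = 0.01415 mol. V_base = moles / 0.475 × 1000 = 29.8 mL.

V_{base} = 29.8 mL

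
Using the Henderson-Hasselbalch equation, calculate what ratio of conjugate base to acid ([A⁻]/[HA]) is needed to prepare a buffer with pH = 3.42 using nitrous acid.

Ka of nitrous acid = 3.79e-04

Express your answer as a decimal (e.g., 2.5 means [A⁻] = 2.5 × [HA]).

pKa = -log(3.79e-04) = 3.4214. pH = pKa + log([A⁻]/[HA]), so log([A⁻]/[HA]) = pH − pKa = 3.42 − 3.4214 = -0.0014. [A⁻]/[HA] = 10^(-0.0014) = 0.997

[A⁻]/[HA] = 0.997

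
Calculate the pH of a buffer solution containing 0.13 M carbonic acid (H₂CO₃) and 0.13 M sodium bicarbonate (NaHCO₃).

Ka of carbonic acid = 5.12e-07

pKa = -log(5.12e-07) = 6.29. pH = pKa + log([A⁻]/[HA]) = 6.29 + log(0.13/0.13)

pH = 6.29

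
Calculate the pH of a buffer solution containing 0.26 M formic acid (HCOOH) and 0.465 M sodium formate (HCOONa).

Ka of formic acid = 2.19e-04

pKa = -log(2.19e-04) = 3.66. pH = pKa + log([A⁻]/[HA]) = 3.66 + log(0.465/0.26)

pH = 3.91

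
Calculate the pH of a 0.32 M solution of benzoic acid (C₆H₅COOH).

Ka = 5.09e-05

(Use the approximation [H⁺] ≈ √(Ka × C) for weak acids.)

[H⁺] = √(Ka × C) = √(5.09e-05 × 0.32) = 4.0358e-03. pH = -log(4.0358e-03)

pH = 2.39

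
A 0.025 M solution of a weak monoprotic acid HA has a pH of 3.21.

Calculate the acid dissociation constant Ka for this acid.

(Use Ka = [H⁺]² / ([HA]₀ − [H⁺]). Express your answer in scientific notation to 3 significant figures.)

[H⁺] = 10^(−pH) = 10^(−3.21) = 6.166e-04 M. For HA ⇌ H⁺ + A⁻, Ka = [H⁺][A⁻]/[HA] = [H⁺]² / ([HA]₀ − [H⁺]) = (6.166e-04)² / (0.025 − 6.166e-04) = 1.56e-05.

K_a = 1.56e-05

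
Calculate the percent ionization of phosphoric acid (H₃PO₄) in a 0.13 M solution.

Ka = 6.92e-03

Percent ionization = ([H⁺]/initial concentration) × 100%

Using Ka equilibrium: x² + Ka×x - Ka×C = 0. Solving: [H⁺] = 2.6732e-02. Percent = (2.6732e-02/0.13) × 100

Percent ionization = 20.6%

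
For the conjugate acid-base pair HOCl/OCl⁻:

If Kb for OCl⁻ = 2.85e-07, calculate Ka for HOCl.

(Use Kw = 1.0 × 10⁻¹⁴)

For a conjugate pair Ka × Kb = Kw, so Ka = Kw/Kb = 1.0 × 10⁻¹⁴ / 2.85e-07 = 3.51e-08.

K_a = 3.51e-08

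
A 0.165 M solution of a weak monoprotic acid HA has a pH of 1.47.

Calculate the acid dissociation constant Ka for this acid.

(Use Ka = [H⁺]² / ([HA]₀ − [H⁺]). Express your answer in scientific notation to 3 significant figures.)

[H⁺] = 10^(−pH) = 10^(−1.47) = 3.388e-02 M. For HA ⇌ H⁺ + A⁻, Ka = [H⁺][A⁻]/[HA] = [H⁺]² / ([HA]₀ − [H⁺]) = (3.388e-02)² / (0.165 − 3.388e-02) = 8.76e-03.

K_a = 8.76e-03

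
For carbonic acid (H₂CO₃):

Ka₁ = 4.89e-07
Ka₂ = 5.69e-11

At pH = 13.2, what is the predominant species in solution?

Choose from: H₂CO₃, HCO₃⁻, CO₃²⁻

pKa₁ = 6.31, pKa₂ = 10.24. For a polyprotic acid the predominant species crosses at each pKa: below pKa_n the protonated form dominates, above it the deprotonated form does. At pH = 13.2, the predominant species is CO₃²⁻.

CO₃²⁻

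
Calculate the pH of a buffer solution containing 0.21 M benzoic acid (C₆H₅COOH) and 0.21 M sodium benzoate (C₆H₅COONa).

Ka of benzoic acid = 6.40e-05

pKa = -log(6.40e-05) = 4.19. pH = pKa + log([A⁻]/[HA]) = 4.19 + log(0.21/0.21)

pH = 4.19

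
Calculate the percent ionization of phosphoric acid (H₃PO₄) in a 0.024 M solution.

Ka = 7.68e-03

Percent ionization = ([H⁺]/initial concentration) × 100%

Using Ka equilibrium: x² + Ka×x - Ka×C = 0. Solving: [H⁺] = 1.0269e-02. Percent = (1.0269e-02/0.024) × 100

Percent ionization = 42.8%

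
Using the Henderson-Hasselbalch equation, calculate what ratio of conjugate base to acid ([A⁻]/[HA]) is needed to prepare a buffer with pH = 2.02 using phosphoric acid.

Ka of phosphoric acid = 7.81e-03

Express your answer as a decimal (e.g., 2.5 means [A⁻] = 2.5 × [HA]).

pKa = -log(7.81e-03) = 2.1073. pH = pKa + log([A⁻]/[HA]), so log([A⁻]/[HA]) = pH − pKa = 2.02 − 2.1073 = -0.0873. [A⁻]/[HA] = 10^(-0.0873) = 0.818

[A⁻]/[HA] = 0.818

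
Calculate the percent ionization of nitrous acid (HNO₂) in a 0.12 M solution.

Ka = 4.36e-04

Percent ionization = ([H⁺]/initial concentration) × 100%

Using Ka equilibrium: x² + Ka×x - Ka×C = 0. Solving: [H⁺] = 7.0185e-03. Percent = (7.0185e-03/0.12) × 100

Percent ionization = 5.85%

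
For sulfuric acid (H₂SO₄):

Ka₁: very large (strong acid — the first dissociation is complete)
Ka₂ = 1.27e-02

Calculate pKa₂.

pKa₂ = -log(Ka₂) = -log(1.27e-02) = 1.90.

pK_{a2} = 1.90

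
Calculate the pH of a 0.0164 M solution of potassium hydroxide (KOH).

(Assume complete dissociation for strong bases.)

[OH⁻] = 0.0164 M for strong base. pOH = -log[OH⁻] = 1.79, pH = 14 - pOH

pH = 12.21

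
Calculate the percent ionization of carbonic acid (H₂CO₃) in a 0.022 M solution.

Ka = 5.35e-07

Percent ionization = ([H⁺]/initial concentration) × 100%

Using Ka equilibrium: x² + Ka×x - Ka×C = 0. Solving: [H⁺] = 1.0822e-04. Percent = (1.0822e-04/0.022) × 100

Percent ionization = 0.492%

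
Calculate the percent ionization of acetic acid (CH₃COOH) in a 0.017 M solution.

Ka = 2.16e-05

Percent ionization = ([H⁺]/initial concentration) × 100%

Using Ka equilibrium: x² + Ka×x - Ka×C = 0. Solving: [H⁺] = 5.9527e-04. Percent = (5.9527e-04/0.017) × 100

Percent ionization = 3.5%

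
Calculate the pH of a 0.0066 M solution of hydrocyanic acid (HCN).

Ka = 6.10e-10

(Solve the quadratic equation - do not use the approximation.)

x² + Ka×x - Ka×C = 0. Using quadratic formula: [H⁺] = 2.0062e-06

pH = 5.70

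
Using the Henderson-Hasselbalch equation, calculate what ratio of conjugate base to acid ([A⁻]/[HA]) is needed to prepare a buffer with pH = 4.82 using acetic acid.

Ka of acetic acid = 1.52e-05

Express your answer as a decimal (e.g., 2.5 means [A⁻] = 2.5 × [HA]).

pKa = -log(1.52e-05) = 4.8182. pH = pKa + log([A⁻]/[HA]), so log([A⁻]/[HA]) = pH − pKa = 4.82 − 4.8182 = 0.0018. [A⁻]/[HA] = 10^(0.0018) = 1.00

[A⁻]/[HA] = 1.00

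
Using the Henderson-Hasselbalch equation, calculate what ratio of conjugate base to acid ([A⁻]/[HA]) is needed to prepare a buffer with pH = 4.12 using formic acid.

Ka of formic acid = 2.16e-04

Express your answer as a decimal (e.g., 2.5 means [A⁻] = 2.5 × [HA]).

pKa = -log(2.16e-04) = 3.6655. pH = pKa + log([A⁻]/[HA]), so log([A⁻]/[HA]) = pH − pKa = 4.12 − 3.6655 = 0.4545. [A⁻]/[HA] = 10^(0.4545) = 2.85

[A⁻]/[HA] = 2.85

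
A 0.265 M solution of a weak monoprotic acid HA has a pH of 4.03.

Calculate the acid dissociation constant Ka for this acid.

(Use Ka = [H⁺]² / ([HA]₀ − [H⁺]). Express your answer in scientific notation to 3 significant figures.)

[H⁺] = 10^(−pH) = 10^(−4.03) = 9.333e-05 M. For HA ⇌ H⁺ + A⁻, Ka = [H⁺][A⁻]/[HA] = [H⁺]² / ([HA]₀ − [H⁺]) = (9.333e-05)² / (0.265 − 9.333e-05) = 3.29e-08.

K_a = 3.29e-08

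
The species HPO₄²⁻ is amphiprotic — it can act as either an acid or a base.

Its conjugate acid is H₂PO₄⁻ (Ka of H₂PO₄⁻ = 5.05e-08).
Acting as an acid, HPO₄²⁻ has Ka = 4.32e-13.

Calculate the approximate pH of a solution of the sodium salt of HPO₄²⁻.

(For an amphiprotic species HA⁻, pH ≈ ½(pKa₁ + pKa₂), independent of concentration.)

pKa₁ = -log(5.05e-08) = 7.30; pKa₂ = -log(4.32e-13) = 12.36. For an amphiprotic species, pH ≈ ½(pKa₁ + pKa₂) = ½(7.30 + 12.36) = 9.83.

pH = 9.83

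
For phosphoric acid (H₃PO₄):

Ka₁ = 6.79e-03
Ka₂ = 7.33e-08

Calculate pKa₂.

pKa₂ = -log(Ka₂) = -log(7.33e-08) = 7.13.

pK_{a2} = 7.13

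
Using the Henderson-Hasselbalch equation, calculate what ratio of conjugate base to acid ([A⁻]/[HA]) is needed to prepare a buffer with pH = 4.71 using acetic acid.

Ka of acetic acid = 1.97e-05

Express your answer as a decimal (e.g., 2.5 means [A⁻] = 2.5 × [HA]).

pKa = -log(1.97e-05) = 4.7055. pH = pKa + log([A⁻]/[HA]), so log([A⁻]/[HA]) = pH − pKa = 4.71 − 4.7055 = 0.0045. [A⁻]/[HA] = 10^(0.0045) = 1.01

[A⁻]/[HA] = 1.01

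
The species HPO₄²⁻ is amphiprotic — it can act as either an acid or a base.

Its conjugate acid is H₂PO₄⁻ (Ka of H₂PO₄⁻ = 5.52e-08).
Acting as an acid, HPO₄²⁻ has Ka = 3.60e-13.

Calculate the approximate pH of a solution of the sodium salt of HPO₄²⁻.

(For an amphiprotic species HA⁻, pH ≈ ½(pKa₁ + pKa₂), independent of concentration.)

pKa₁ = -log(5.52e-08) = 7.26; pKa₂ = -log(3.60e-13) = 12.44. For an amphiprotic species, pH ≈ ½(pKa₁ + pKa₂) = ½(7.26 + 12.44) = 9.85.

pH = 9.85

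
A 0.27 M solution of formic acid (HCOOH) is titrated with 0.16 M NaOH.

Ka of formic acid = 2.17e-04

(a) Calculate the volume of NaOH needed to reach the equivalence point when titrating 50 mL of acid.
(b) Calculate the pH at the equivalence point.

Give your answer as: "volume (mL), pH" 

moles acid = 0.27 × 50/1000 = 0.0135 mol; V_base = moles/0.16 × 1000 = 84.4 mL. At equivalence only the conjugate base is present: [A⁻] = 0.0135/0.134 = 1.0047e-01 M. Kb = Kw/Ka = 4.61e-11; [OH⁻] = √(Kb × [A⁻]) = 2.1517e-06; pOH = 5.67; pH = 14 - pOH = 8.33.

V = 84.4 mL, pH = 8.33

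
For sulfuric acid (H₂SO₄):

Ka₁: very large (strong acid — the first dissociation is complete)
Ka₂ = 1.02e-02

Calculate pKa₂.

pKa₂ = -log(Ka₂) = -log(1.02e-02) = 1.99.

pK_{a2} = 1.99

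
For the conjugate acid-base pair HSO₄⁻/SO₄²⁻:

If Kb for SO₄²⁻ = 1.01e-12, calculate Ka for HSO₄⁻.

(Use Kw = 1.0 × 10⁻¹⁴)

For a conjugate pair Ka × Kb = Kw, so Ka = Kw/Kb = 1.0 × 10⁻¹⁴ / 1.01e-12 = 9.90e-03.

K_a = 9.90e-03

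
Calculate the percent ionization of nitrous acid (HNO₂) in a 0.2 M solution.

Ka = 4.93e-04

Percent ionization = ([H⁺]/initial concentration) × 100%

Using Ka equilibrium: x² + Ka×x - Ka×C = 0. Solving: [H⁺] = 9.6863e-03. Percent = (9.6863e-03/0.2) × 100

Percent ionization = 4.84%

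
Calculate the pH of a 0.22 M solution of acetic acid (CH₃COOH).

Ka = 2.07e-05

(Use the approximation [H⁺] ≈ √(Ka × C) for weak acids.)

[H⁺] = √(Ka × C) = √(2.07e-05 × 0.22) = 2.1340e-03. pH = -log(2.1340e-03)

pH = 2.67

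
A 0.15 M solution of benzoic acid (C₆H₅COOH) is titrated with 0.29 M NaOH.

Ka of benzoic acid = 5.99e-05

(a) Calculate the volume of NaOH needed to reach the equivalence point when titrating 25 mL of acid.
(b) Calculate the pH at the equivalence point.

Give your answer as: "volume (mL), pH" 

moles acid = 0.15 × 25/1000 = 0.00375 mol; V_base = moles/0.29 × 1000 = 12.9 mL. At equivalence only the conjugate base is present: [A⁻] = 0.00375/0.038 = 9.8864e-02 M. Kb = Kw/Ka = 1.67e-10; [OH⁻] = √(Kb × [A⁻]) = 4.0626e-06; pOH = 5.39; pH = 14 - pOH = 8.61.

V = 12.9 mL, pH = 8.61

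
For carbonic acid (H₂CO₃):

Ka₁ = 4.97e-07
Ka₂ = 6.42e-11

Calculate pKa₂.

pKa₂ = -log(Ka₂) = -log(6.42e-11) = 10.19.

pK_{a2} = 10.19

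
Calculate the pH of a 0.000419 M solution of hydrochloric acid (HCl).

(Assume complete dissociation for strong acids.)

[H⁺] = 0.000419 M for strong acid. pH = -log[H⁺] = -log(0.000419)

pH = 3.38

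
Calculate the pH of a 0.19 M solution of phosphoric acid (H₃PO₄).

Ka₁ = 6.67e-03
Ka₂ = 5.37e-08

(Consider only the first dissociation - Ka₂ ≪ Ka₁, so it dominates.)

First dissociation dominates. From Ka₁ = [H⁺][HA⁻]/[H₂A], x² + Ka₁·x − Ka₁·C = 0 with C = 0.19 M and Ka₁ = 6.67e-03. Solving: [H⁺] = (−Ka₁ + √(Ka₁² + 4·Ka₁·C)) / 2 = 3.2420e-02 M. pH = -log(3.2420e-02) = 1.49.

pH = 1.49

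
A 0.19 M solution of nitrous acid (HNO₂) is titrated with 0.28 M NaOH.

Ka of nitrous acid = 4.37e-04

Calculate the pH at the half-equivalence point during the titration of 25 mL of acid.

At half-equivalence [HA] = [A⁻], so Henderson-Hasselbalch gives pH = pKa = -log(4.37e-04) = 3.36.

pH = pKa = 3.36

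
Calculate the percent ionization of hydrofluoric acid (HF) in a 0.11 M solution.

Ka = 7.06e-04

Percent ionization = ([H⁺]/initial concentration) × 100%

Using Ka equilibrium: x² + Ka×x - Ka×C = 0. Solving: [H⁺] = 8.4666e-03. Percent = (8.4666e-03/0.11) × 100

Percent ionization = 7.7%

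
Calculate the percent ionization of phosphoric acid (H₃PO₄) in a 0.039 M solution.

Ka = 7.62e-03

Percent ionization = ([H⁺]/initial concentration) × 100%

Using Ka equilibrium: x² + Ka×x - Ka×C = 0. Solving: [H⁺] = 1.3845e-02. Percent = (1.3845e-02/0.039) × 100

Percent ionization = 35.5%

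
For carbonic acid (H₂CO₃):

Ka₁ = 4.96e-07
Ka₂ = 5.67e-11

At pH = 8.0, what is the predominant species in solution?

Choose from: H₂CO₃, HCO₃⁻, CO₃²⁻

pKa₁ = 6.30, pKa₂ = 10.25. For a polyprotic acid the predominant species crosses at each pKa: below pKa_n the protonated form dominates, above it the deprotonated form does. At pH = 8.0, the predominant species is HCO₃⁻.

HCO₃⁻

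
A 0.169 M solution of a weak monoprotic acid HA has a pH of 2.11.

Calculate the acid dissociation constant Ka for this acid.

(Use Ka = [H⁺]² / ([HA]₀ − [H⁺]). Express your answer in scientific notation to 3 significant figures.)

[H⁺] = 10^(−pH) = 10^(−2.11) = 7.762e-03 M. For HA ⇌ H⁺ + A⁻, Ka = [H⁺][A⁻]/[HA] = [H⁺]² / ([HA]₀ − [H⁺]) = (7.762e-03)² / (0.169 − 7.762e-03) = 3.74e-04.

K_a = 3.74e-04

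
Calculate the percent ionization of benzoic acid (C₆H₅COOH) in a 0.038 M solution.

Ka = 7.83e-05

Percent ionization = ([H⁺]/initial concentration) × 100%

Using Ka equilibrium: x² + Ka×x - Ka×C = 0. Solving: [H⁺] = 1.6862e-03. Percent = (1.6862e-03/0.038) × 100

Percent ionization = 4.44%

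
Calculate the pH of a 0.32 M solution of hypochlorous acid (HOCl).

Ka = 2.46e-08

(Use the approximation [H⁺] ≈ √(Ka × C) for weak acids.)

[H⁺] = √(Ka × C) = √(2.46e-08 × 0.32) = 8.8724e-05. pH = -log(8.8724e-05)

pH = 4.05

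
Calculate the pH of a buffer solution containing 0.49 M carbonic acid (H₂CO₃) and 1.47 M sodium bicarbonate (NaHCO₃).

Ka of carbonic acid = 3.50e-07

pKa = -log(3.50e-07) = 6.46. pH = pKa + log([A⁻]/[HA]) = 6.46 + log(1.47/0.49)

pH = 6.93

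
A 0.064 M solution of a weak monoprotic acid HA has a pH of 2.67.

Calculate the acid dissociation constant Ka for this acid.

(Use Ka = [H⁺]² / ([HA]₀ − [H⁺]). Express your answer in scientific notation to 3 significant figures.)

[H⁺] = 10^(−pH) = 10^(−2.67) = 2.138e-03 M. For HA ⇌ H⁺ + A⁻, Ka = [H⁺][A⁻]/[HA] = [H⁺]² / ([HA]₀ − [H⁺]) = (2.138e-03)² / (0.064 − 2.138e-03) = 7.39e-05.

K_a = 7.39e-05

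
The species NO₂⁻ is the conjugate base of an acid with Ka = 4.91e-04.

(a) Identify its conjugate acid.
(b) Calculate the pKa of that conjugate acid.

(a) The conjugate acid is formed by adding one H⁺ to NO₂⁻, giving HNO₂. (b) pKa = -log(Ka) = -log(4.91e-04) = 3.31.

Conjugate acid: HNO₂; pK_a = 3.31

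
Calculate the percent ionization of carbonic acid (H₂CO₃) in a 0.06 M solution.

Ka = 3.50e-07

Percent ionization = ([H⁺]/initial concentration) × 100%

Using Ka equilibrium: x² + Ka×x - Ka×C = 0. Solving: [H⁺] = 1.4474e-04. Percent = (1.4474e-04/0.06) × 100

Percent ionization = 0.241%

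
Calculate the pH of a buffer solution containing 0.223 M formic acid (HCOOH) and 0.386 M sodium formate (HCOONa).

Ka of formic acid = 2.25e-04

pKa = -log(2.25e-04) = 3.65. pH = pKa + log([A⁻]/[HA]) = 3.65 + log(0.386/0.223)

pH = 3.89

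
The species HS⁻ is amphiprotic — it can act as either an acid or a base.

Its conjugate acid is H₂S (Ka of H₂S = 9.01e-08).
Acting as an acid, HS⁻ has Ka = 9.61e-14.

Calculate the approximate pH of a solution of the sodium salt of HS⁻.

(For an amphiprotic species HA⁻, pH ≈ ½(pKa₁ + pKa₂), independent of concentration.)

pKa₁ = -log(9.01e-08) = 7.05; pKa₂ = -log(9.61e-14) = 13.02. For an amphiprotic species, pH ≈ ½(pKa₁ + pKa₂) = ½(7.05 + 13.02) = 10.03.

pH = 10.03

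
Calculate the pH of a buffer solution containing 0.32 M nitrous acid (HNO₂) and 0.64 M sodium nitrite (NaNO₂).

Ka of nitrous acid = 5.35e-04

pKa = -log(5.35e-04) = 3.27. pH = pKa + log([A⁻]/[HA]) = 3.27 + log(0.64/0.32)

pH = 3.57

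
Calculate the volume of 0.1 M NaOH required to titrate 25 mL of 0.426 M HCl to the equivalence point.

At equivalence: moles acid = moles base. moles HCl = 0.426 × 25/1000 = 0.01065 mol. V_base = moles / 0.1 × 1000 = 106.5 mL.

V_{base} = 106.5 mL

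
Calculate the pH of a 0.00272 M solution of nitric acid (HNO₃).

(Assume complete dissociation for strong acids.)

[H⁺] = 0.00272 M for strong acid. pH = -log[H⁺] = -log(0.00272)

pH = 2.57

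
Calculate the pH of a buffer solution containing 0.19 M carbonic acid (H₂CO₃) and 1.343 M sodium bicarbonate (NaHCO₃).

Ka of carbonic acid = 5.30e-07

pKa = -log(5.30e-07) = 6.28. pH = pKa + log([A⁻]/[HA]) = 6.28 + log(1.343/0.19)

pH = 7.13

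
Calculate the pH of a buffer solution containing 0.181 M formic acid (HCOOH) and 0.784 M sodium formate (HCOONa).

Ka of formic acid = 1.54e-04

pKa = -log(1.54e-04) = 3.81. pH = pKa + log([A⁻]/[HA]) = 3.81 + log(0.784/0.181)

pH = 4.45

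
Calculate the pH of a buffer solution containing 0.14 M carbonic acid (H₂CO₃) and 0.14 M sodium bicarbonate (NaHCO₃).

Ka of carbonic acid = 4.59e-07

pKa = -log(4.59e-07) = 6.34. pH = pKa + log([A⁻]/[HA]) = 6.34 + log(0.14/0.14)

pH = 6.34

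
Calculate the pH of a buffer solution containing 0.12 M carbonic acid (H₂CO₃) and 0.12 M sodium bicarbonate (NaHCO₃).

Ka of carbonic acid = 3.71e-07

pKa = -log(3.71e-07) = 6.43. pH = pKa + log([A⁻]/[HA]) = 6.43 + log(0.12/0.12)

pH = 6.43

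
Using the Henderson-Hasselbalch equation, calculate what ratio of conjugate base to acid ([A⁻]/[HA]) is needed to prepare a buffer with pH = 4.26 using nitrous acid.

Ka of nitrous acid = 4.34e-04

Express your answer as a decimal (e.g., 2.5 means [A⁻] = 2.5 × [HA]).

pKa = -log(4.34e-04) = 3.3625. pH = pKa + log([A⁻]/[HA]), so log([A⁻]/[HA]) = pH − pKa = 4.26 − 3.3625 = 0.8975. [A⁻]/[HA] = 10^(0.8975) = 7.90

[A⁻]/[HA] = 7.90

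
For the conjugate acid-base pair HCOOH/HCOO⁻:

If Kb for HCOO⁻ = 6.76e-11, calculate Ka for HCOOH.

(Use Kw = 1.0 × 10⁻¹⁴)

For a conjugate pair Ka × Kb = Kw, so Ka = Kw/Kb = 1.0 × 10⁻¹⁴ / 6.76e-11 = 1.48e-04.

K_a = 1.48e-04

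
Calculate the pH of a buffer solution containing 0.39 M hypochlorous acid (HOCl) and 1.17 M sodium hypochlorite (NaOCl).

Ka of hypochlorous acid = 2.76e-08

pKa = -log(2.76e-08) = 7.56. pH = pKa + log([A⁻]/[HA]) = 7.56 + log(1.17/0.39)

pH = 8.04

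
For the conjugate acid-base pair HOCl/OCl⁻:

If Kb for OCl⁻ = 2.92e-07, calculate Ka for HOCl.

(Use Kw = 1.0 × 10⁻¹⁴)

For a conjugate pair Ka × Kb = Kw, so Ka = Kw/Kb = 1.0 × 10⁻¹⁴ / 2.92e-07 = 3.42e-08.

K_a = 3.42e-08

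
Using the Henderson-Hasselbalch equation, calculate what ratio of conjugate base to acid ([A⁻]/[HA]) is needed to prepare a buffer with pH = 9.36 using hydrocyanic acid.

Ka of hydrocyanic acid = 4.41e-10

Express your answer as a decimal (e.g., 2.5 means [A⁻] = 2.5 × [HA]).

pKa = -log(4.41e-10) = 9.3556. pH = pKa + log([A⁻]/[HA]), so log([A⁻]/[HA]) = pH − pKa = 9.36 − 9.3556 = 0.0044. [A⁻]/[HA] = 10^(0.0044) = 1.01

[A⁻]/[HA] = 1.01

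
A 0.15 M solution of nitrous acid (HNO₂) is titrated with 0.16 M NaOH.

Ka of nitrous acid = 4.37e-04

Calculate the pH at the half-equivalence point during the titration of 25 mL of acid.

At half-equivalence [HA] = [A⁻], so Henderson-Hasselbalch gives pH = pKa = -log(4.37e-04) = 3.36.

pH = pKa = 3.36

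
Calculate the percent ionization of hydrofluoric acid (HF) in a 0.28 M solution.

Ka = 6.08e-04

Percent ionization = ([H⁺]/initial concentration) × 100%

Using Ka equilibrium: x² + Ka×x - Ka×C = 0. Solving: [H⁺] = 1.2747e-02. Percent = (1.2747e-02/0.28) × 100

Percent ionization = 4.55%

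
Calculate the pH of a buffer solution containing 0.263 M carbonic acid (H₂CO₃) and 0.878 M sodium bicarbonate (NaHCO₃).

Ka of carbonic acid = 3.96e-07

pKa = -log(3.96e-07) = 6.40. pH = pKa + log([A⁻]/[HA]) = 6.40 + log(0.878/0.263)

pH = 6.93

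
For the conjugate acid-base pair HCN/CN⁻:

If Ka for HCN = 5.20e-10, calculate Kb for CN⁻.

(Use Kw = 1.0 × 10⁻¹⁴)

For a conjugate pair Ka × Kb = Kw, so Kb = Kw/Ka = 1.0 × 10⁻¹⁴ / 5.20e-10 = 1.92e-05.

K_b = 1.92e-05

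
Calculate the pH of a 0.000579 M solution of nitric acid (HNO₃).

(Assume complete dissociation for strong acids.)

[H⁺] = 0.000579 M for strong acid. pH = -log[H⁺] = -log(0.000579)

pH = 3.24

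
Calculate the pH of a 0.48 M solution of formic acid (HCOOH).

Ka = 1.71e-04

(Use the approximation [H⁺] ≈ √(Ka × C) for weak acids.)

[H⁺] = √(Ka × C) = √(1.71e-04 × 0.48) = 9.0598e-03. pH = -log(9.0598e-03)

pH = 2.04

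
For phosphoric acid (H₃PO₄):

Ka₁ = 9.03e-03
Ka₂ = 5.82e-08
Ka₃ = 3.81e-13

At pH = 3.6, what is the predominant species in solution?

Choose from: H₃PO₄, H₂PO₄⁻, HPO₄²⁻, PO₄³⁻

pKa₁ = 2.04, pKa₂ = 7.24, pKa₃ = 12.42. For a polyprotic acid the predominant species crosses at each pKa: below pKa_n the protonated form dominates, above it the deprotonated form does. At pH = 3.6, the predominant species is H₂PO₄⁻.

H₂PO₄⁻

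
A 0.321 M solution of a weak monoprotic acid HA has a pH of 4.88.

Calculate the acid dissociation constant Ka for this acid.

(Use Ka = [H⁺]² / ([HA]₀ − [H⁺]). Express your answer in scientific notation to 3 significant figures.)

[H⁺] = 10^(−pH) = 10^(−4.88) = 1.318e-05 M. For HA ⇌ H⁺ + A⁻, Ka = [H⁺][A⁻]/[HA] = [H⁺]² / ([HA]₀ − [H⁺]) = (1.318e-05)² / (0.321 − 1.318e-05) = 5.41e-10.

K_a = 5.41e-10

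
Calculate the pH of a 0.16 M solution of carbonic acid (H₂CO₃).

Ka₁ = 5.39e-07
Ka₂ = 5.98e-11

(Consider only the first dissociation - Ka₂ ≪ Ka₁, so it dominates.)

First dissociation dominates. From Ka₁ = [H⁺][HA⁻]/[H₂A], x² + Ka₁·x − Ka₁·C = 0 with C = 0.16 M and Ka₁ = 5.39e-07. Solving: [H⁺] = (−Ka₁ + √(Ka₁² + 4·Ka₁·C)) / 2 = 2.9340e-04 M. pH = -log(2.9340e-04) = 3.53.

pH = 3.53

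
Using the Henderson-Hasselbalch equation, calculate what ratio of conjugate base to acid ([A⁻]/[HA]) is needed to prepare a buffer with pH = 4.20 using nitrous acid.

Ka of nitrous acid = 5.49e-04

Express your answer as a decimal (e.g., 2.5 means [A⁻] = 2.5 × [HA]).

pKa = -log(5.49e-04) = 3.2604. pH = pKa + log([A⁻]/[HA]), so log([A⁻]/[HA]) = pH − pKa = 4.20 − 3.2604 = 0.9396. [A⁻]/[HA] = 10^(0.9396) = 8.70

[A⁻]/[HA] = 8.70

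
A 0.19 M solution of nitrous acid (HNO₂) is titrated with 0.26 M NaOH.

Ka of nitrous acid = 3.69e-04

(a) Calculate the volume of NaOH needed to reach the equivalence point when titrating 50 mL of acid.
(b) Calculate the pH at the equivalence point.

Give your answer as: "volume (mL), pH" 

moles acid = 0.19 × 50/1000 = 0.0095 mol; V_base = moles/0.26 × 1000 = 36.5 mL. At equivalence only the conjugate base is present: [A⁻] = 0.0095/0.087 = 1.0978e-01 M. Kb = Kw/Ka = 2.71e-11; [OH⁻] = √(Kb × [A⁻]) = 1.7248e-06; pOH = 5.76; pH = 14 - pOH = 8.24.

V = 36.5 mL, pH = 8.24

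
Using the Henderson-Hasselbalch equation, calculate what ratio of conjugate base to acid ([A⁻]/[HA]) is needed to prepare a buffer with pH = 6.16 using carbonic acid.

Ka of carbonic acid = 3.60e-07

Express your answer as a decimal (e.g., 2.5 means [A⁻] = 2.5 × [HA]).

pKa = -log(3.60e-07) = 6.4437. pH = pKa + log([A⁻]/[HA]), so log([A⁻]/[HA]) = pH − pKa = 6.16 − 6.4437 = -0.2837. [A⁻]/[HA] = 10^(-0.2837) = 0.520

[A⁻]/[HA] = 0.520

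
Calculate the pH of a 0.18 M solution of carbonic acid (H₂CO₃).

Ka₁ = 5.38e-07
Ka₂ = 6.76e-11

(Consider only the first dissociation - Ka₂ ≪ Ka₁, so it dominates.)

First dissociation dominates. From Ka₁ = [H⁺][HA⁻]/[H₂A], x² + Ka₁·x − Ka₁·C = 0 with C = 0.18 M and Ka₁ = 5.38e-07. Solving: [H⁺] = (−Ka₁ + √(Ka₁² + 4·Ka₁·C)) / 2 = 3.1092e-04 M. pH = -log(3.1092e-04) = 3.51.

pH = 3.51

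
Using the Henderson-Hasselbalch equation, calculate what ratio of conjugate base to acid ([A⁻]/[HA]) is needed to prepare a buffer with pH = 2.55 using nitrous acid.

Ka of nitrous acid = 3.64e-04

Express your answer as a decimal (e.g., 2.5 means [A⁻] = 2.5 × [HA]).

pKa = -log(3.64e-04) = 3.4389. pH = pKa + log([A⁻]/[HA]), so log([A⁻]/[HA]) = pH − pKa = 2.55 − 3.4389 = -0.8889. [A⁻]/[HA] = 10^(-0.8889) = 0.129

[A⁻]/[HA] = 0.129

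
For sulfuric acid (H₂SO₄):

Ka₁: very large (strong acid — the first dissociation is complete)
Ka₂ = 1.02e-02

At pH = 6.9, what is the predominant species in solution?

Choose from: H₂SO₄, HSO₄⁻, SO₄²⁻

The first dissociation is complete, so H₂SO₄ itself is never the predominant species in water; pKa₂ = -log(1.02e-02) = 1.99. For a polyprotic acid the predominant species crosses at each pKa: below pKa_n the protonated form dominates, above it the deprotonated form does. At pH = 6.9, the predominant species is SO₄²⁻.

SO₄²⁻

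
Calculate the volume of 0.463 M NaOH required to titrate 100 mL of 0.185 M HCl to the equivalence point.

At equivalence: moles acid = moles base. moles HCl = 0.185 × 100/1000 = 0.0185 mol. V_base = moles / 0.463 × 1000 = 40.0 mL.

V_{base} = 40.0 mL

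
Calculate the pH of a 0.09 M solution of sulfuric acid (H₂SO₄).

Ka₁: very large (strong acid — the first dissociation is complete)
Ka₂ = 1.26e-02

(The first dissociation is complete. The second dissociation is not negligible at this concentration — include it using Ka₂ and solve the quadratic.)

First dissociation is complete: [H⁺]₀ = [HSO₄⁻]₀ = C = 0.09 M. Second dissociation HSO₄⁻ ⇌ H⁺ + SO₄²⁻: let x = [SO₄²⁻]. Ka₂ = (C + x)·x / (C − x) = 1.26e-02 → x² + (C + Ka₂)·x − Ka₂·C = 0 → x² + 0.10260·x − 1.134e-03 = 0. x = (−0.10260 + √(0.10260² + 4 × 1.134e-03)) / 2 = 1.0065e-02 M. [H⁺] = C + x = 0.09 + 1.0065e-02 = 1.0007e-01 M. pH = -log(1.0007e-01) = 1.00.

pH = 1.00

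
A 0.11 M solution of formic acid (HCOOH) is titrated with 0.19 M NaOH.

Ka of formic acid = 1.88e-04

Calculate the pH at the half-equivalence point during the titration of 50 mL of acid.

At half-equivalence [HA] = [A⁻], so Henderson-Hasselbalch gives pH = pKa = -log(1.88e-04) = 3.73.

pH = pKa = 3.73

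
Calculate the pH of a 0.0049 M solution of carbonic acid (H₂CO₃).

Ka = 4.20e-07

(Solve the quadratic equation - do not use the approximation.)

x² + Ka×x - Ka×C = 0. Using quadratic formula: [H⁺] = 4.5156e-05

pH = 4.35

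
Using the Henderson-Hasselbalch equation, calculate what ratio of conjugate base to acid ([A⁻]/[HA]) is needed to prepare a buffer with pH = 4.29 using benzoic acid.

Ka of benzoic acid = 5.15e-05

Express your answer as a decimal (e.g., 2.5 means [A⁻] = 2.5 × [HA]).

pKa = -log(5.15e-05) = 4.2882. pH = pKa + log([A⁻]/[HA]), so log([A⁻]/[HA]) = pH − pKa = 4.29 − 4.2882 = 0.0018. [A⁻]/[HA] = 10^(0.0018) = 1.00

[A⁻]/[HA] = 1.00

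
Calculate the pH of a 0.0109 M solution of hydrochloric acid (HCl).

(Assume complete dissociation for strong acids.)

[H⁺] = 0.0109 M for strong acid. pH = -log[H⁺] = -log(0.0109)

pH = 1.96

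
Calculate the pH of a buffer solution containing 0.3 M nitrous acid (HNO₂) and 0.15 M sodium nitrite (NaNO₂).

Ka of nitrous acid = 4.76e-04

pKa = -log(4.76e-04) = 3.32. pH = pKa + log([A⁻]/[HA]) = 3.32 + log(0.15/0.3)

pH = 3.02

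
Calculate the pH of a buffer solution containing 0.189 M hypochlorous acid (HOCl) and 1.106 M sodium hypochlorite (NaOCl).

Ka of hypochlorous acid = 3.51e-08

pKa = -log(3.51e-08) = 7.45. pH = pKa + log([A⁻]/[HA]) = 7.45 + log(1.106/0.189)

pH = 8.22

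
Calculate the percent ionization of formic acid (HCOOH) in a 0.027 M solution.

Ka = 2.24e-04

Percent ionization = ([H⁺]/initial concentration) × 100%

Using Ka equilibrium: x² + Ka×x - Ka×C = 0. Solving: [H⁺] = 2.3498e-03. Percent = (2.3498e-03/0.027) × 100

Percent ionization = 8.7%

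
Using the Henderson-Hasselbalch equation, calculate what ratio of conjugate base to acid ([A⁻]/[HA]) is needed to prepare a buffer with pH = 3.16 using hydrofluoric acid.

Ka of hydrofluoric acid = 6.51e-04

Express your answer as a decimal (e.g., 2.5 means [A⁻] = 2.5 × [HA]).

pKa = -log(6.51e-04) = 3.1864. pH = pKa + log([A⁻]/[HA]), so log([A⁻]/[HA]) = pH − pKa = 3.16 − 3.1864 = -0.0264. [A⁻]/[HA] = 10^(-0.0264) = 0.941

[A⁻]/[HA] = 0.941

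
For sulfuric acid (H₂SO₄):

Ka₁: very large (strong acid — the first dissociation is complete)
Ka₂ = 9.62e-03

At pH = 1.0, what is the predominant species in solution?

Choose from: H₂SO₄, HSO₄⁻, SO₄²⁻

The first dissociation is complete, so H₂SO₄ itself is never the predominant species in water; pKa₂ = -log(9.62e-03) = 2.02. For a polyprotic acid the predominant species crosses at each pKa: below pKa_n the protonated form dominates, above it the deprotonated form does. At pH = 1.0, the predominant species is HSO₄⁻.

HSO₄⁻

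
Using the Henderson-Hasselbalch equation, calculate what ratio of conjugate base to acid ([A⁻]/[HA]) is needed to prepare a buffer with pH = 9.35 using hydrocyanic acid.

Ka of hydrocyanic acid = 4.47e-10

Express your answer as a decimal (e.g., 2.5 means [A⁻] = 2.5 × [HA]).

pKa = -log(4.47e-10) = 9.3497. pH = pKa + log([A⁻]/[HA]), so log([A⁻]/[HA]) = pH − pKa = 9.35 − 9.3497 = 0.0003. [A⁻]/[HA] = 10^(0.0003) = 1.00

[A⁻]/[HA] = 1.00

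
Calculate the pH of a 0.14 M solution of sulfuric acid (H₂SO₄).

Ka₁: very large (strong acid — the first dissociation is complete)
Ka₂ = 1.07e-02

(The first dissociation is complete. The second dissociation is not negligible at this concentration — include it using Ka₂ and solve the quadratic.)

First dissociation is complete: [H⁺]₀ = [HSO₄⁻]₀ = C = 0.14 M. Second dissociation HSO₄⁻ ⇌ H⁺ + SO₄²⁻: let x = [SO₄²⁻]. Ka₂ = (C + x)·x / (C − x) = 1.07e-02 → x² + (C + Ka₂)·x − Ka₂·C = 0 → x² + 0.15070·x − 1.498e-03 = 0. x = (−0.15070 + √(0.15070² + 4 × 1.498e-03)) / 2 = 9.3590e-03 M. [H⁺] = C + x = 0.14 + 9.3590e-03 = 1.4936e-01 M. pH = -log(1.4936e-01) = 0.83.

pH = 0.83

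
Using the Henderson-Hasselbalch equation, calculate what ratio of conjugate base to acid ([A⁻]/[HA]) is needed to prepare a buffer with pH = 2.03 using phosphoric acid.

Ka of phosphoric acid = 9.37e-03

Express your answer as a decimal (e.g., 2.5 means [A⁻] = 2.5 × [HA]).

pKa = -log(9.37e-03) = 2.0283. pH = pKa + log([A⁻]/[HA]), so log([A⁻]/[HA]) = pH − pKa = 2.03 − 2.0283 = 0.0017. [A⁻]/[HA] = 10^(0.0017) = 1.00

[A⁻]/[HA] = 1.00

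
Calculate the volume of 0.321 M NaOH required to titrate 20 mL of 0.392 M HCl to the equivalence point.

At equivalence: moles acid = moles base. moles HCl = 0.392 × 20/1000 = 0.00784 mol. V_base = moles / 0.321 × 1000 = 24.4 mL.

V_{base} = 24.4 mL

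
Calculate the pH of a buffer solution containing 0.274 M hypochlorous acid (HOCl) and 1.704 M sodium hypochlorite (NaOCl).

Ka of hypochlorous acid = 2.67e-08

pKa = -log(2.67e-08) = 7.57. pH = pKa + log([A⁻]/[HA]) = 7.57 + log(1.704/0.274)

pH = 8.37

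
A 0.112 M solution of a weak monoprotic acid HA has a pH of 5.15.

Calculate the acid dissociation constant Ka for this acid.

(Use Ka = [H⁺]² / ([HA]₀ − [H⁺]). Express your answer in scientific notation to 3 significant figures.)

[H⁺] = 10^(−pH) = 10^(−5.15) = 7.079e-06 M. For HA ⇌ H⁺ + A⁻, Ka = [H⁺][A⁻]/[HA] = [H⁺]² / ([HA]₀ − [H⁺]) = (7.079e-06)² / (0.112 − 7.079e-06) = 4.48e-10.

K_a = 4.48e-10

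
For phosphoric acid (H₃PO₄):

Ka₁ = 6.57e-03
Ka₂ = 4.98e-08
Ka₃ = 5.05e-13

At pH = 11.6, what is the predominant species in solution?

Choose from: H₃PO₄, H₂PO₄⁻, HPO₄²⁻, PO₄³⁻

pKa₁ = 2.18, pKa₂ = 7.30, pKa₃ = 12.30. For a polyprotic acid the predominant species crosses at each pKa: below pKa_n the protonated form dominates, above it the deprotonated form does. At pH = 11.6, the predominant species is HPO₄²⁻.

HPO₄²⁻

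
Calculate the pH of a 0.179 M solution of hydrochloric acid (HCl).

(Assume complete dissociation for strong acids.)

[H⁺] = 0.179 M for strong acid. pH = -log[H⁺] = -log(0.179)

pH = 0.75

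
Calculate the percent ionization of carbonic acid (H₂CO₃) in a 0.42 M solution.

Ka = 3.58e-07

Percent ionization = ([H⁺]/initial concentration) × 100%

Using Ka equilibrium: x² + Ka×x - Ka×C = 0. Solving: [H⁺] = 3.8758e-04. Percent = (3.8758e-04/0.42) × 100

Percent ionization = 0.0923%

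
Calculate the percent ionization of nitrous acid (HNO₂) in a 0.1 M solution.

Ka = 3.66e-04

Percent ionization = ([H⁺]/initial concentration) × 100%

Using Ka equilibrium: x² + Ka×x - Ka×C = 0. Solving: [H⁺] = 5.8696e-03. Percent = (5.8696e-03/0.1) × 100

Percent ionization = 5.87%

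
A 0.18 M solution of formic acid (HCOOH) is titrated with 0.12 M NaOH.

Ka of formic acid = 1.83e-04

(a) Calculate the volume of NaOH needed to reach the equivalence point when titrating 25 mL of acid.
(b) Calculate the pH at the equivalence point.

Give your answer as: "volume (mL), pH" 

moles acid = 0.18 × 25/1000 = 0.0045 mol; V_base = moles/0.12 × 1000 = 37.5 mL. At equivalence only the conjugate base is present: [A⁻] = 0.0045/0.062 = 7.2000e-02 M. Kb = Kw/Ka = 5.46e-11; [OH⁻] = √(Kb × [A⁻]) = 1.9835e-06; pOH = 5.70; pH = 14 - pOH = 8.30.

V = 37.5 mL, pH = 8.30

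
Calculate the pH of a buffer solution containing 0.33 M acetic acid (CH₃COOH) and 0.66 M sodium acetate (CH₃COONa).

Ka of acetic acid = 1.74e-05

pKa = -log(1.74e-05) = 4.76. pH = pKa + log([A⁻]/[HA]) = 4.76 + log(0.66/0.33)

pH = 5.06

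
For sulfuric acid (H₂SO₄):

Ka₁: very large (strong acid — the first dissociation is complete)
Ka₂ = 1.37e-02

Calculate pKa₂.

pKa₂ = -log(Ka₂) = -log(1.37e-02) = 1.86.

pK_{a2} = 1.86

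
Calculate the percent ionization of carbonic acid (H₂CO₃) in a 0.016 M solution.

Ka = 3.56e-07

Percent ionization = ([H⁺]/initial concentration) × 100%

Using Ka equilibrium: x² + Ka×x - Ka×C = 0. Solving: [H⁺] = 7.5294e-05. Percent = (7.5294e-05/0.016) × 100

Percent ionization = 0.471%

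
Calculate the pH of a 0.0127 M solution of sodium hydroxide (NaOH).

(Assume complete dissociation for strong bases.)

[OH⁻] = 0.0127 M for strong base. pOH = -log[OH⁻] = 1.90, pH = 14 - pOH

pH = 12.10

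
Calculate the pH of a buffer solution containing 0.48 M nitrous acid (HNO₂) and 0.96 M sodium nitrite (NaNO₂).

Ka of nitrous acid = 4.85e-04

pKa = -log(4.85e-04) = 3.31. pH = pKa + log([A⁻]/[HA]) = 3.31 + log(0.96/0.48)

pH = 3.62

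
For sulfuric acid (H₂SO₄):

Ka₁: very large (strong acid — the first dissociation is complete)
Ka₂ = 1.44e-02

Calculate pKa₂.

pKa₂ = -log(Ka₂) = -log(1.44e-02) = 1.84.

pK_{a2} = 1.84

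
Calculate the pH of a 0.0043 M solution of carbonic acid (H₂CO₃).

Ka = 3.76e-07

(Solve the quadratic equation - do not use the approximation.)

x² + Ka×x - Ka×C = 0. Using quadratic formula: [H⁺] = 4.0022e-05

pH = 4.40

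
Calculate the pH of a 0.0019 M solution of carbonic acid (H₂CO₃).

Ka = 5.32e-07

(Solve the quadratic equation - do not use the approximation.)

x² + Ka×x - Ka×C = 0. Using quadratic formula: [H⁺] = 3.1528e-05

pH = 4.50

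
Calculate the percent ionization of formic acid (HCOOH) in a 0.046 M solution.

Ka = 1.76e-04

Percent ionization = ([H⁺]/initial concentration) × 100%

Using Ka equilibrium: x² + Ka×x - Ka×C = 0. Solving: [H⁺] = 2.7587e-03. Percent = (2.7587e-03/0.046) × 100

Percent ionization = 6%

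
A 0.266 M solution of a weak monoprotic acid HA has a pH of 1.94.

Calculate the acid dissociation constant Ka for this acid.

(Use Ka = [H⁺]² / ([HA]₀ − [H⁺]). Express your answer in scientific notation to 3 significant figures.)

[H⁺] = 10^(−pH) = 10^(−1.94) = 1.148e-02 M. For HA ⇌ H⁺ + A⁻, Ka = [H⁺][A⁻]/[HA] = [H⁺]² / ([HA]₀ − [H⁺]) = (1.148e-02)² / (0.266 − 1.148e-02) = 5.18e-04.

K_a = 5.18e-04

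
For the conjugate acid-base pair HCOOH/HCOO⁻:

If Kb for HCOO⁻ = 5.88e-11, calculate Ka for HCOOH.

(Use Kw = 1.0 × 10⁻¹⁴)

For a conjugate pair Ka × Kb = Kw, so Ka = Kw/Kb = 1.0 × 10⁻¹⁴ / 5.88e-11 = 1.70e-04.

K_a = 1.70e-04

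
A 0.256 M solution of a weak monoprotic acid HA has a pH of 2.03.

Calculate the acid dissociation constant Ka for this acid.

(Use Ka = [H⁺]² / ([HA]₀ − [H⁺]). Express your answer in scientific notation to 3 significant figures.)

[H⁺] = 10^(−pH) = 10^(−2.03) = 9.333e-03 M. For HA ⇌ H⁺ + A⁻, Ka = [H⁺][A⁻]/[HA] = [H⁺]² / ([HA]₀ − [H⁺]) = (9.333e-03)² / (0.256 − 9.333e-03) = 3.53e-04.

K_a = 3.53e-04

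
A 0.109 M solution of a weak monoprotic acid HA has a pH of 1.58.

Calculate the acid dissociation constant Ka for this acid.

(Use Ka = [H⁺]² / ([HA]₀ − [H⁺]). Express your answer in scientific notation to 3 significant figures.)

[H⁺] = 10^(−pH) = 10^(−1.58) = 2.630e-02 M. For HA ⇌ H⁺ + A⁻, Ka = [H⁺][A⁻]/[HA] = [H⁺]² / ([HA]₀ − [H⁺]) = (2.630e-02)² / (0.109 − 2.630e-02) = 8.37e-03.

K_a = 8.37e-03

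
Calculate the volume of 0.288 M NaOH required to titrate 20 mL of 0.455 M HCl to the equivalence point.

At equivalence: moles acid = moles base. moles HCl = 0.455 × 20/1000 = 0.0091 mol. V_base = moles / 0.288 × 1000 = 31.6 mL.

V_{base} = 31.6 mL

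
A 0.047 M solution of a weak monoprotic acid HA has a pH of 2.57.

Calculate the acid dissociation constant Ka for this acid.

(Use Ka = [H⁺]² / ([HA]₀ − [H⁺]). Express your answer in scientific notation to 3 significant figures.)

[H⁺] = 10^(−pH) = 10^(−2.57) = 2.692e-03 M. For HA ⇌ H⁺ + A⁻, Ka = [H⁺][A⁻]/[HA] = [H⁺]² / ([HA]₀ − [H⁺]) = (2.692e-03)² / (0.047 − 2.692e-03) = 1.63e-04.

K_a = 1.63e-04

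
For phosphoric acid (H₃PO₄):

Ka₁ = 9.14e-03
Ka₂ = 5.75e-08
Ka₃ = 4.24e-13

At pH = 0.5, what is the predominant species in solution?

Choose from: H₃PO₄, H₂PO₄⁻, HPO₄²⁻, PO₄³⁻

pKa₁ = 2.04, pKa₂ = 7.24, pKa₃ = 12.37. For a polyprotic acid the predominant species crosses at each pKa: below pKa_n the protonated form dominates, above it the deprotonated form does. At pH = 0.5, the predominant species is H₃PO₄.

H₃PO₄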